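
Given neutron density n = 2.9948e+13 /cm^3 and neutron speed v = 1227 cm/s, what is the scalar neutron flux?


phi = n * v
phi = 2.9948e+13 * 1227
phi = 3.6746e+16 /cm^2/s

3.6746e+16


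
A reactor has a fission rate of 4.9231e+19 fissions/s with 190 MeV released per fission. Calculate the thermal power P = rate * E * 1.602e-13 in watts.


P = fission_rate * E_MeV * 1.602e-13
P = 4.9231e+19 * 190 * 1.602e-13
P = 1.4985e+09 W

1.4985e+09


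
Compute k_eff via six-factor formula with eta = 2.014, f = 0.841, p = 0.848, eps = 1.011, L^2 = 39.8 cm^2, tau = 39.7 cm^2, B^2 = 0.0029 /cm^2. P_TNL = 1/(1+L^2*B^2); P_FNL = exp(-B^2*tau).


k_inf = eta*f*p*eps = 2.014*0.841*0.848*1.011 = 1.452120
P_TNL = 1/(1 + L^2*B^2) = 1/(1 + 39.8*0.0029) = 0.8965233
P_FNL = exp(-B^2*tau) = exp(-0.0029*39.7) = 0.8912503
k_eff = k_inf * P_TNL * P_FNL = 1.452120 * 0.8965233 * 0.8912503
k_eff = 1.1603

1.1603


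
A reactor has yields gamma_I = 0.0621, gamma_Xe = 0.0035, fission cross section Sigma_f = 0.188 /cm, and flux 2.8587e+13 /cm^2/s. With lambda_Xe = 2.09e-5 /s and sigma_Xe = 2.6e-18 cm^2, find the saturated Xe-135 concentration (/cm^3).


Xe_eq = (gamma_I + gamma_Xe) * Sigma_f * phi / (lambda_Xe + sigma_Xe * phi)
Numerator = (0.0621 + 0.0035) * 0.188 * 2.8587e+13 = 3.525578e+11
Denominator = 2.09e-5 + 2.6e-18 * 2.8587e+13 = 9.522620e-05
Xe_eq = 3.525578e+11 / 9.522620e-05 = 3.7023e+15 /cm^3

3.7023e+15


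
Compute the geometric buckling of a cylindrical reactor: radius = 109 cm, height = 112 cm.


B^2 = (2.405/R)^2 + (pi/H)^2
B^2 = (2.405/109)^2 + (pi/112)^2
B^2 = 0.0012736 /cm^2

0.0012736


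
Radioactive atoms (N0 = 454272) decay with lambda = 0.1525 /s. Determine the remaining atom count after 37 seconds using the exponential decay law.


N = N0 * exp(-lambda * t)
N = 454272 * exp(-0.1525 * 37)
N = 1609.9

1609.9


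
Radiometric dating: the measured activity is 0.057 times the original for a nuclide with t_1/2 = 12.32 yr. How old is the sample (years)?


lambda = ln(2) / t_half = ln(2) / 12.32 = 0.05626195 /yr
t = -ln(A/A0) / lambda
t = -ln(0.057) / 0.05626195
t = 50.917 yr

50.917


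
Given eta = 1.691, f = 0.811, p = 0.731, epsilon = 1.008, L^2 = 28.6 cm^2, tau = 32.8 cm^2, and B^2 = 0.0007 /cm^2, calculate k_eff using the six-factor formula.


k_inf = eta*f*p*eps = 1.691*0.811*0.731*1.008 = 1.010514
P_TNL = 1/(1 + L^2*B^2) = 1/(1 + 28.6*0.0007) = 0.9803729
P_FNL = exp(-B^2*tau) = exp(-0.0007*32.8) = 0.9773016
k_eff = k_inf * P_TNL * P_FNL = 1.010514 * 0.9803729 * 0.9773016
k_eff = 0.96819

0.96819


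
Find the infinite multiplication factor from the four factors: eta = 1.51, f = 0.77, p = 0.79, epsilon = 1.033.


k_inf = eta * f * p * epsilon
k_inf = 1.51 * 0.77 * 0.79 * 1.033
k_inf = 0.94884

0.94884


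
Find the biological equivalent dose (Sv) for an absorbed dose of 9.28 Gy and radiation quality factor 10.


H = D * Q
H = 9.28 * 10
H = 92.800 Sv

92.800


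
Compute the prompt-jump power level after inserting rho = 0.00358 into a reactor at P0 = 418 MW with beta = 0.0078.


P1/P0 = beta / (beta - rho)
P1/P0 = 0.0078 / (0.0078 - 0.00358) = 1.848341
P1 = 418 * 1.848341 = 772.61 MW

772.61


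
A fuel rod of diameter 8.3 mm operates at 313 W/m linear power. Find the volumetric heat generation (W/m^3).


r = D / 2 / 1000 = 8.3 / 2 / 1000 = 0.00415 m
q''' = q' / (pi * r^2)
q''' = 313 / (pi * 0.00415^2)
q''' = 5.7849e+06 W/m^3

5.7849e+06


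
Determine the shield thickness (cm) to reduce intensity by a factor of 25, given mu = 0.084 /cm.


x = ln(factor) / mu
x = ln(25) / 0.084
x = 38.320 cm

38.320


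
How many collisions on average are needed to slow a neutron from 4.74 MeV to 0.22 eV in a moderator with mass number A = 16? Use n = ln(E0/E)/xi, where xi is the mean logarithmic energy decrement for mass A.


xi = 1 + (A-1)^2/(2A)*ln((A-1)/(A+1)) = 0.1199467 (for A = 16)
n = ln(E0/E) / xi
n = ln(4.74e6 / 0.22) / 0.1199467
n = ln(2.154545e+07) / 0.1199467 = 140.78

140.78


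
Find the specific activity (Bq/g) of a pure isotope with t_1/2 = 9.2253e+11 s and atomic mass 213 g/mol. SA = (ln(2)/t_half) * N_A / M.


lambda = ln(2) / t_half = ln(2) / 9.2253e+11 = 7.513546e-13 /s
SA = lambda * N_A / M
SA = 7.513546e-13 * 6.022e23 / 213
SA = 2.1243e+09 Bq/g

2.1243e+09


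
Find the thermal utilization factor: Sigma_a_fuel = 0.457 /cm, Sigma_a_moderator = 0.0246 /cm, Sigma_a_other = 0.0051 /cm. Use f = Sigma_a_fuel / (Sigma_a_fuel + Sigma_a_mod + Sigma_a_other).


f = Sigma_a_fuel / (Sigma_a_fuel + Sigma_a_mod + Sigma_a_other)
f = 0.457 / (0.457 + 0.0246 + 0.0051)
f = 0.93898

0.93898


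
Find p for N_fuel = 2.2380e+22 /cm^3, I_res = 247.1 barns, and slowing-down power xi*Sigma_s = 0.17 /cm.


p = exp(-N * I * 1e-24 / (xi*Sigma_s))
p = exp(-2.2380e+22 * 247.1 * 1e-24 / 0.17)
p = 7.4543e-15

7.4543e-15


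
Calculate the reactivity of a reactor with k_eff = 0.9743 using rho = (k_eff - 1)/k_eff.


rho = (k_eff - 1) / k_eff
rho = (0.9743 - 1) / 0.9743
rho = -0.026378

-0.026378


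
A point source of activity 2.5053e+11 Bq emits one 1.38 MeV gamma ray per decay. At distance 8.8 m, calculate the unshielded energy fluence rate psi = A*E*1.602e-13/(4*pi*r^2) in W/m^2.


psi = A * E * 1.602e-13 / (4*pi*r^2)
psi = 2.5053e+11 * 1.38 * 1.602e-13 / (4*pi*8.8^2)
psi = 5.6915e-05 W/m^2

5.6915e-05


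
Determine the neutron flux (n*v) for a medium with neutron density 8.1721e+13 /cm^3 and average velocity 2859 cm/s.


phi = n * v
phi = 8.1721e+13 * 2859
phi = 2.3364e+17 /cm^2/s

2.3364e+17


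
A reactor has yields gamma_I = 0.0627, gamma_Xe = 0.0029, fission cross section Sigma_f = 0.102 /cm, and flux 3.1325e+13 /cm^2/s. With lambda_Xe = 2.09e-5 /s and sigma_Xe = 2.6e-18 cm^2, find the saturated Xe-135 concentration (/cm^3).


Xe_eq = (gamma_I + gamma_Xe) * Sigma_f * phi / (lambda_Xe + sigma_Xe * phi)
Numerator = (0.0627 + 0.0029) * 0.102 * 3.1325e+13 = 2.096018e+11
Denominator = 2.09e-5 + 2.6e-18 * 3.1325e+13 = 1.023450e-04
Xe_eq = 2.096018e+11 / 1.023450e-04 = 2.0480e+15 /cm^3

2.0480e+15


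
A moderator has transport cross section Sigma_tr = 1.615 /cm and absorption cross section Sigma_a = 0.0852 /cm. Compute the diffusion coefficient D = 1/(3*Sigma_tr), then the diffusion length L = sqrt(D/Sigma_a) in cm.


D = 1 / (3 * Sigma_tr) = 1 / (3 * 1.615) = 0.2063983 cm
L = sqrt(D / Sigma_a)
L = sqrt(0.2063983 / 0.0852)
L = 1.5564 cm

1.5564


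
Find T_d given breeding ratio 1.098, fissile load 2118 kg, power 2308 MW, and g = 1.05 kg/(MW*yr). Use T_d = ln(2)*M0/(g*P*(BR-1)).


Breeding gain G = BR - 1 = 1.098 - 1 = 0.098
Fissile production rate = g * P * G = 1.05 * 2308 * 0.098 = 237.4932 kg/yr
T_d = ln(2) * M0 / (g * P * G)
T_d = ln(2) * 2118 / 237.4932 = 6.1816 yr

6.1816


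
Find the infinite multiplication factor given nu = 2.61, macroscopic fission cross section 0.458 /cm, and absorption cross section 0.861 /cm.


k_inf = nu * Sigma_f / Sigma_a
k_inf = 2.61 * 0.458 / 0.861
k_inf = 1.3884

1.3884


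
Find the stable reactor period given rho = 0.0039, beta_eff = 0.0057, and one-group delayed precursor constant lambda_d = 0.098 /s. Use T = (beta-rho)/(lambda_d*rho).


T = (beta - rho) / (lambda_d * rho)
T = (0.0057 - 0.0039) / (0.098 * 0.0039)
T = 4.7096 s

4.7096


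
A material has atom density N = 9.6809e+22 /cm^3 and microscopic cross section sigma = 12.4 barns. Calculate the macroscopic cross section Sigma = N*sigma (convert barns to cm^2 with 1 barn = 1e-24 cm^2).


Sigma = N * sigma_barns * 1e-24
Sigma = 9.6809e+22 * 12.4 * 1e-24
Sigma = 1.2004 /cm

1.2004


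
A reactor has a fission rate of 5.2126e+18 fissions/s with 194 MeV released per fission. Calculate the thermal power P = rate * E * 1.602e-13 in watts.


P = fission_rate * E_MeV * 1.602e-13
P = 5.2126e+18 * 194 * 1.602e-13
P = 1.6200e+08 W

1.6200e+08


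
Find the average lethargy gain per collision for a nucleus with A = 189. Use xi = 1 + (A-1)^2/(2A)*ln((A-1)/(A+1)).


xi = 1 + (A-1)^2/(2A) * ln((A-1)/(A+1))
xi = 1 + (189-1)^2/(2*189) * ln((189-1)/(189 +1))
xi = 0.010545

0.010545


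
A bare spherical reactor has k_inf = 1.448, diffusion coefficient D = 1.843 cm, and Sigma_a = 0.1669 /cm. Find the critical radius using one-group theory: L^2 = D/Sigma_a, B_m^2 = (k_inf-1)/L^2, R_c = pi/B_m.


L^2 = D / Sigma_a = 1.843 / 0.1669 = 11.04254 cm^2
B_m^2 = (k_inf - 1) / L^2 = (1.448 - 1) / 11.04254 = 0.04057038 /cm^2
For a bare sphere: B_g = pi/R, so R_c = pi / sqrt(B_m^2)
R_c = pi / sqrt(0.04057038) = 15.597 cm

15.597


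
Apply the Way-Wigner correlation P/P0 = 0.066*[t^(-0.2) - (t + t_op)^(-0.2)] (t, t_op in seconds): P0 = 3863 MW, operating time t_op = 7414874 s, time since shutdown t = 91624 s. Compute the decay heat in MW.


P/P0 = 0.066 * [t^(-0.2) - (t + t_op)^(-0.2)]
P/P0 = 0.066 * [91624^(-0.2) - (91624 + 7414874)^(-0.2)]
P/P0 = 0.066 * [0.1017649 - 0.04216116] = 0.003933847
P = 3863 * 0.003933847 = 15.196 MW

15.196


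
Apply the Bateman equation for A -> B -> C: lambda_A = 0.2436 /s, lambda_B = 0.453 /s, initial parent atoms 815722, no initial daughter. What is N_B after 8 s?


N_B(t) = lambda_A * N_A0 / (lambda_B - lambda_A) * [exp(-lambda_A*t) - exp(-lambda_B*t)]
exp(-0.2436*8) = 0.1424449; exp(-0.453*8) = 0.02667576
N_B = 0.2436 * 815722 / (0.453 - 0.2436) * (0.1424449 - 0.02667576)
N_B = 109859

109859


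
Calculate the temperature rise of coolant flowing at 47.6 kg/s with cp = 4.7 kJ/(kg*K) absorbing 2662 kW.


dT = Q / (m_dot * cp)
dT = 2662 / (47.6 * 4.7)
dT = 11.899 C

11.899


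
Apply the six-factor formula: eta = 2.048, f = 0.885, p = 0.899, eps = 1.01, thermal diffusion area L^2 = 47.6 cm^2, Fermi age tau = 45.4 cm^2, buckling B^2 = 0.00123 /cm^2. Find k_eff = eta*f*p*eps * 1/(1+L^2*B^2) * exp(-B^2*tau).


k_inf = eta*f*p*eps = 2.048*0.885*0.899*1.01 = 1.645714
P_TNL = 1/(1 + L^2*B^2) = 1/(1 + 47.6*0.00123) = 0.9446903
P_FNL = exp(-B^2*tau) = exp(-0.00123*45.4) = 0.9456885
k_eff = k_inf * P_TNL * P_FNL = 1.645714 * 0.9446903 * 0.9456885
k_eff = 1.4703

1.4703


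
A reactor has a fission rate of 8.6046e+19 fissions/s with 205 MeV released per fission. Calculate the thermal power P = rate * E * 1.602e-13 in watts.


P = fission_rate * E_MeV * 1.602e-13
P = 8.6046e+19 * 205 * 1.602e-13
P = 2.8258e+09 W

2.8258e+09


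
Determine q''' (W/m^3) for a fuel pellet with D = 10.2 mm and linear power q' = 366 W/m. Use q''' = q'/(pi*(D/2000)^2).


r = D / 2 / 1000 = 10.2 / 2 / 1000 = 0.0051 m
q''' = q' / (pi * r^2)
q''' = 366 / (pi * 0.0051^2)
q''' = 4.4791e+06 W/m^3

4.4791e+06


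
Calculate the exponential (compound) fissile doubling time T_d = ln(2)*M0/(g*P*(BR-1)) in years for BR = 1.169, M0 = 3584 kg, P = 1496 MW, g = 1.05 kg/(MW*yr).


Breeding gain G = BR - 1 = 1.169 - 1 = 0.169
Fissile production rate = g * P * G = 1.05 * 1496 * 0.169 = 265.4652 kg/yr
T_d = ln(2) * M0 / (g * P * G)
T_d = ln(2) * 3584 / 265.4652 = 9.3581 yr

9.3581


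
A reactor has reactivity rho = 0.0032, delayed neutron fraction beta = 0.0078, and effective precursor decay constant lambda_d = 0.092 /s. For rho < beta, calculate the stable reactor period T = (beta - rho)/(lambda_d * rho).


T = (beta - rho) / (lambda_d * rho)
T = (0.0078 - 0.0032) / (0.092 * 0.0032)
T = 15.625 s

15.625


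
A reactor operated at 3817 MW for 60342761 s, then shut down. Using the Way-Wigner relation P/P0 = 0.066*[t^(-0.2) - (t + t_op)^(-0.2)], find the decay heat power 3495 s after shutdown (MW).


P/P0 = 0.066 * [t^(-0.2) - (t + t_op)^(-0.2)]
P/P0 = 0.066 * [3495^(-0.2) - (3495 + 60342761)^(-0.2)]
P/P0 = 0.066 * [0.1955738 - 0.02778881] = 0.01107381
P = 3817 * 0.01107381 = 42.269 MW

42.269


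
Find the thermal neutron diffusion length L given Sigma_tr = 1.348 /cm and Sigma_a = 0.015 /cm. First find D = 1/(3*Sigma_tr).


D = 1 / (3 * Sigma_tr) = 1 / (3 * 1.348) = 0.2472799 cm
L = sqrt(D / Sigma_a)
L = sqrt(0.2472799 / 0.015)
L = 4.0602 cm

4.0602


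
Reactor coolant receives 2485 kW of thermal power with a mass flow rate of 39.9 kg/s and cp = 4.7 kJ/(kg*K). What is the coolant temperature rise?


dT = Q / (m_dot * cp)
dT = 2485 / (39.9 * 4.7)
dT = 13.251 C

13.251


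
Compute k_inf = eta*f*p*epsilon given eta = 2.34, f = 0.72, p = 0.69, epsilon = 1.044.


k_inf = eta * f * p * epsilon
k_inf = 2.34 * 0.72 * 0.69 * 1.044
k_inf = 1.2137

1.2137


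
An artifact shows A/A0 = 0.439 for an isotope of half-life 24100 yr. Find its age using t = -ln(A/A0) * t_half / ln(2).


lambda = ln(2) / t_half = ln(2) / 24100 = 2.876129e-05 /yr
t = -ln(A/A0) / lambda
t = -ln(0.439) / 2.876129e-05
t = 28624 yr

28624


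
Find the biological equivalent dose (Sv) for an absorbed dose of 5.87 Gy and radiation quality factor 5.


H = D * Q
H = 5.87 * 5
H = 29.350 Sv

29.350


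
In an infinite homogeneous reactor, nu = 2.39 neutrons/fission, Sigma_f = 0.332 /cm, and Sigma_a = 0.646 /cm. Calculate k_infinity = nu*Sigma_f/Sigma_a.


k_inf = nu * Sigma_f / Sigma_a
k_inf = 2.39 * 0.332 / 0.646
k_inf = 1.2283

1.2283


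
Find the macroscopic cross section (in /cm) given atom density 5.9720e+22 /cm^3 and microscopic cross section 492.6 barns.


Sigma = N * sigma_barns * 1e-24
Sigma = 5.9720e+22 * 492.6 * 1e-24
Sigma = 29.418 /cm

29.418


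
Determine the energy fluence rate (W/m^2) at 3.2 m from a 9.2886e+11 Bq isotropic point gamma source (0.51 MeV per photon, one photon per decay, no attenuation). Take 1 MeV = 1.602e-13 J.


psi = A * E * 1.602e-13 / (4*pi*r^2)
psi = 9.2886e+11 * 0.51 * 1.602e-13 / (4*pi*3.2^2)
psi = 5.8976e-04 W/m^2

5.8976e-04


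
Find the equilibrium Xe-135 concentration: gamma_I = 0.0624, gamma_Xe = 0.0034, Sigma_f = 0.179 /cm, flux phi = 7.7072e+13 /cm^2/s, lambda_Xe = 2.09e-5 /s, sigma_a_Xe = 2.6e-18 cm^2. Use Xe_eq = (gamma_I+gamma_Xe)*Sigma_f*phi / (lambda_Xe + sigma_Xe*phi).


Xe_eq = (gamma_I + gamma_Xe) * Sigma_f * phi / (lambda_Xe + sigma_Xe * phi)
Numerator = (0.0624 + 0.0034) * 0.179 * 7.7072e+13 = 9.077694e+11
Denominator = 2.09e-5 + 2.6e-18 * 7.7072e+13 = 2.212872e-04
Xe_eq = 9.077694e+11 / 2.212872e-04 = 4.1022e+15 /cm^3

4.1022e+15


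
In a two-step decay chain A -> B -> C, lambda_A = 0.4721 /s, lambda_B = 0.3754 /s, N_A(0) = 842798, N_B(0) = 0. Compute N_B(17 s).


N_B(t) = lambda_A * N_A0 / (lambda_B - lambda_A) * [exp(-lambda_A*t) - exp(-lambda_B*t)]
exp(-0.4721*17) = 3.269511e-04; exp(-0.3754*17) = 0.001692074
N_B = 0.4721 * 842798 / (0.3754 - 0.4721) * (3.269511e-04 - 0.001692074)
N_B = 5617.0

5617.0


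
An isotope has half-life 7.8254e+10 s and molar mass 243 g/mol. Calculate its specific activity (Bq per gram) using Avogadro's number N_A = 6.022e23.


lambda = ln(2) / t_half = ln(2) / 7.8254e+10 = 8.857658e-12 /s
SA = lambda * N_A / M
SA = 8.857658e-12 * 6.022e23 / 243
SA = 2.1951e+10 Bq/g

2.1951e+10


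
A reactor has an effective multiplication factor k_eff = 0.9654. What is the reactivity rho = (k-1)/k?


rho = (k_eff - 1) / k_eff
rho = (0.9654 - 1) / 0.9654
rho = -0.035840

-0.035840


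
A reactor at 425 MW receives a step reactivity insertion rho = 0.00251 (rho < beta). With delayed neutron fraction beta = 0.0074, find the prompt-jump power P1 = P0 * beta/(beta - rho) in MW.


P1/P0 = beta / (beta - rho)
P1/P0 = 0.0074 / (0.0074 - 0.00251) = 1.513292
P1 = 425 * 1.513292 = 643.15 MW

643.15


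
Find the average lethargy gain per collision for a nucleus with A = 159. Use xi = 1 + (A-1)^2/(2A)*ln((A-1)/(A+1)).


xi = 1 + (A-1)^2/(2A) * ln((A-1)/(A+1))
xi = 1 + (159-1)^2/(2*159) * ln((159-1)/(159 +1))
xi = 0.012526

0.012526


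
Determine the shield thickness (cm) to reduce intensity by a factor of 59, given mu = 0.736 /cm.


x = ln(factor) / mu
x = ln(59) / 0.736
x = 5.5401 cm

5.5401


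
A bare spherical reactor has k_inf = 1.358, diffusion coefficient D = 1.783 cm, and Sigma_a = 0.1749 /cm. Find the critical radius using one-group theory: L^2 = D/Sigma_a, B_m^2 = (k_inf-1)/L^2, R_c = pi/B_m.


L^2 = D / Sigma_a = 1.783 / 0.1749 = 10.19440 cm^2
B_m^2 = (k_inf - 1) / L^2 = (1.358 - 1) / 10.19440 = 0.03511732 /cm^2
For a bare sphere: B_g = pi/R, so R_c = pi / sqrt(B_m^2)
R_c = pi / sqrt(0.03511732) = 16.764 cm

16.764


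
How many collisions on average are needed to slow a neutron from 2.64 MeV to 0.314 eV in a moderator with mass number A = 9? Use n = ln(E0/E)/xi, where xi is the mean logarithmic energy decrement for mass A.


xi = 1 + (A-1)^2/(2A)*ln((A-1)/(A+1)) = 0.2066007 (for A = 9)
n = ln(E0/E) / xi
n = ln(2.64e6 / 0.314) / 0.2066007
n = ln(8.407643e+06) / 0.2066007 = 77.176

77.176


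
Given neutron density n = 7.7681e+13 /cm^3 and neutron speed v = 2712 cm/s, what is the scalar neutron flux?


phi = n * v
phi = 7.7681e+13 * 2712
phi = 2.1067e+17 /cm^2/s

2.1067e+17


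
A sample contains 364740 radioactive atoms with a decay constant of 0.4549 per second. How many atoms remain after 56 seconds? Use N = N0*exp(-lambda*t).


N = N0 * exp(-lambda * t)
N = 364740 * exp(-0.4549 * 56)
N = 3.1520e-06

3.1520e-06


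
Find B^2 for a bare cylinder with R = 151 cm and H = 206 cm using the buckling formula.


B^2 = (2.405/R)^2 + (pi/H)^2
B^2 = (2.405/151)^2 + (pi/206)^2
B^2 = 4.8625e-04 /cm^2

4.8625e-04


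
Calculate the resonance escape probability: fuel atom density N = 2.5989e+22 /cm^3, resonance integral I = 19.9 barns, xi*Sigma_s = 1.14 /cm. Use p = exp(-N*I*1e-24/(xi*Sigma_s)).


p = exp(-N * I * 1e-24 / (xi*Sigma_s))
p = exp(-2.5989e+22 * 19.9 * 1e-24 / 1.14)
p = 0.63529

0.63529


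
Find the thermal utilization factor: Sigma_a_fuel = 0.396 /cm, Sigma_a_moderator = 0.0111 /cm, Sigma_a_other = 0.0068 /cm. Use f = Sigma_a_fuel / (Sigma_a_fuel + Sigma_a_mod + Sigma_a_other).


f = Sigma_a_fuel / (Sigma_a_fuel + Sigma_a_mod + Sigma_a_other)
f = 0.396 / (0.396 + 0.0111 + 0.0068)
f = 0.95675

0.95675


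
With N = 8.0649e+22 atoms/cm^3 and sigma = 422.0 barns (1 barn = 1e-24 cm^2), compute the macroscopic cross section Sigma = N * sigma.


Sigma = N * sigma_barns * 1e-24
Sigma = 8.0649e+22 * 422.0 * 1e-24
Sigma = 34.034 /cm

34.034


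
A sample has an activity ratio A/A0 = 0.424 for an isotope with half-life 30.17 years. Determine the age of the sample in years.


lambda = ln(2) / t_half = ln(2) / 30.17 = 0.02297472 /yr
t = -ln(A/A0) / lambda
t = -ln(0.424) / 0.02297472
t = 37.346 yr

37.346


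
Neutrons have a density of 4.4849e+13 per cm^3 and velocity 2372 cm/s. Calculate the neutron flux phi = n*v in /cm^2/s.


phi = n * v
phi = 4.4849e+13 * 2372
phi = 1.0638e+17 /cm^2/s

1.0638e+17


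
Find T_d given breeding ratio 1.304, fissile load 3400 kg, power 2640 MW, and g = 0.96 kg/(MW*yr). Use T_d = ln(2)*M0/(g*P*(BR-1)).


Breeding gain G = BR - 1 = 1.304 - 1 = 0.304
Fissile production rate = g * P * G = 0.96 * 2640 * 0.304 = 770.4576 kg/yr
T_d = ln(2) * M0 / (g * P * G)
T_d = ln(2) * 3400 / 770.4576 = 3.0588 yr

3.0588


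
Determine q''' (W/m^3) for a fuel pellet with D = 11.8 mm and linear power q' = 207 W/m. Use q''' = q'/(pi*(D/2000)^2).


r = D / 2 / 1000 = 11.8 / 2 / 1000 = 0.0059 m
q''' = q' / (pi * r^2)
q''' = 207 / (pi * 0.0059^2)
q''' = 1.8929e+06 W/m^3

1.8929e+06


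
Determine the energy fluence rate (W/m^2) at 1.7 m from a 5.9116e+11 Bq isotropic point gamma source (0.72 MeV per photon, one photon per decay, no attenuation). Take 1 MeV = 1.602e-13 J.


psi = A * E * 1.602e-13 / (4*pi*r^2)
psi = 5.9116e+11 * 0.72 * 1.602e-13 / (4*pi*1.7^2)
psi = 0.0018776 W/m^2

0.0018776


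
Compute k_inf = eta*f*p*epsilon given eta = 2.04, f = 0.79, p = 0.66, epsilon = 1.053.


k_inf = eta * f * p * epsilon
k_inf = 2.04 * 0.79 * 0.66 * 1.053
k_inf = 1.1200

1.1200


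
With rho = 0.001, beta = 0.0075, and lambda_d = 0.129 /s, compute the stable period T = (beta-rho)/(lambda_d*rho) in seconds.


T = (beta - rho) / (lambda_d * rho)
T = (0.0075 - 0.001) / (0.129 * 0.001)
T = 50.388 s

50.388


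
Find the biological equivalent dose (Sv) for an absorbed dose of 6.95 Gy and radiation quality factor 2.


H = D * Q
H = 6.95 * 2
H = 13.900 Sv

13.900


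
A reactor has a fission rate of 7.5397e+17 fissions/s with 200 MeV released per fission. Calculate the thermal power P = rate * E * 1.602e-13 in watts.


P = fission_rate * E_MeV * 1.602e-13
P = 7.5397e+17 * 200 * 1.602e-13
P = 2.4157e+07 W

2.4157e+07


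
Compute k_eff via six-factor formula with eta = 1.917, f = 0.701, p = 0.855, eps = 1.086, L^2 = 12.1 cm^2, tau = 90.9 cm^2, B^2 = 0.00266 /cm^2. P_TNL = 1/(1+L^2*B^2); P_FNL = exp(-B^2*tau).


k_inf = eta*f*p*eps = 1.917*0.701*0.855*1.086 = 1.247774
P_TNL = 1/(1 + L^2*B^2) = 1/(1 + 12.1*0.00266) = 0.9688176
P_FNL = exp(-B^2*tau) = exp(-0.00266*90.9) = 0.7852179
k_eff = k_inf * P_TNL * P_FNL = 1.247774 * 0.9688176 * 0.7852179
k_eff = 0.94922

0.94922


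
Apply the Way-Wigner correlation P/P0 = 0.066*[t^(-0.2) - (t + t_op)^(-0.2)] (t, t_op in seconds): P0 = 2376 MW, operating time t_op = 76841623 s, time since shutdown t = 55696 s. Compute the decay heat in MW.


P/P0 = 0.066 * [t^(-0.2) - (t + t_op)^(-0.2)]
P/P0 = 0.066 * [55696^(-0.2) - (55696 + 76841623)^(-0.2)]
P/P0 = 0.066 * [0.1124178 - 0.02647389] = 0.005672298
P = 2376 * 0.005672298 = 13.477 MW

13.477


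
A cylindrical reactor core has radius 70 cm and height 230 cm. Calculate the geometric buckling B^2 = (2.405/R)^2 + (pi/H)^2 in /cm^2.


B^2 = (2.405/R)^2 + (pi/H)^2
B^2 = (2.405/70)^2 + (pi/230)^2
B^2 = 0.0013670 /cm^2

0.0013670


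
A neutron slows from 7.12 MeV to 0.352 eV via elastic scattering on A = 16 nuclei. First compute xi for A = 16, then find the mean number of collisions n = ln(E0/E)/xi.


xi = 1 + (A-1)^2/(2A)*ln((A-1)/(A+1)) = 0.1199467 (for A = 16)
n = ln(E0/E) / xi
n = ln(7.12e6 / 0.352) / 0.1199467
n = ln(2.022727e+07) / 0.1199467 = 140.25

140.25


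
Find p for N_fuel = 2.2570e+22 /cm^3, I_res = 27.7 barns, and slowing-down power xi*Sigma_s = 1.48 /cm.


p = exp(-N * I * 1e-24 / (xi*Sigma_s))
p = exp(-2.2570e+22 * 27.7 * 1e-24 / 1.48)
p = 0.65546

0.65546


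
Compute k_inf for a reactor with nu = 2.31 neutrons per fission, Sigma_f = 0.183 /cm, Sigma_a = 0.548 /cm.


k_inf = nu * Sigma_f / Sigma_a
k_inf = 2.31 * 0.183 / 0.548
k_inf = 0.77141

0.77141


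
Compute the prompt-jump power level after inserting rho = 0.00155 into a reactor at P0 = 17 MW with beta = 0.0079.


P1/P0 = beta / (beta - rho)
P1/P0 = 0.0079 / (0.0079 - 0.00155) = 1.244094
P1 = 17 * 1.244094 = 21.150 MW

21.150


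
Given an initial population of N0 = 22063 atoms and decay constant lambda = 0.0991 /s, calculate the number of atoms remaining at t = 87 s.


N = N0 * exp(-lambda * t)
N = 22063 * exp(-0.0991 * 87)
N = 3.9747

3.9747


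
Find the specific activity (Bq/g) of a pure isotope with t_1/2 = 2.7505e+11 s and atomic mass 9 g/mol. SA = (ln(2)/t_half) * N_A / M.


lambda = ln(2) / t_half = ln(2) / 2.7505e+11 = 2.520077e-12 /s
SA = lambda * N_A / M
SA = 2.520077e-12 * 6.022e23 / 9
SA = 1.6862e+11 Bq/g

1.6862e+11


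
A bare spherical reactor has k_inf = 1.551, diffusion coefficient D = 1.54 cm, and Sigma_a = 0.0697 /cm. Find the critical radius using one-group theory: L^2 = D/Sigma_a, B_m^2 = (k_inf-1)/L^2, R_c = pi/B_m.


L^2 = D / Sigma_a = 1.54 / 0.0697 = 22.09469 cm^2
B_m^2 = (k_inf - 1) / L^2 = (1.551 - 1) / 22.09469 = 0.02493812 /cm^2
For a bare sphere: B_g = pi/R, so R_c = pi / sqrt(B_m^2)
R_c = pi / sqrt(0.02493812) = 19.894 cm

19.894


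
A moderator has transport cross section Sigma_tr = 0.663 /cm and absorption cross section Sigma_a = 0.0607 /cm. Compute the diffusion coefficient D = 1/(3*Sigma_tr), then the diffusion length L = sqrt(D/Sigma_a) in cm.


D = 1 / (3 * Sigma_tr) = 1 / (3 * 0.663) = 0.5027652 cm
L = sqrt(D / Sigma_a)
L = sqrt(0.5027652 / 0.0607)
L = 2.8780 cm

2.8780


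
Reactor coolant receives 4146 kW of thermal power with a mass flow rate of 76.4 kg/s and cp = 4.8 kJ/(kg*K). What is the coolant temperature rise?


dT = Q / (m_dot * cp)
dT = 4146 / (76.4 * 4.8)
dT = 11.306 C

11.306


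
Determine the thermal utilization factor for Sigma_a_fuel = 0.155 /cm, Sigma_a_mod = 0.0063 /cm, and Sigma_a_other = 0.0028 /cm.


f = Sigma_a_fuel / (Sigma_a_fuel + Sigma_a_mod + Sigma_a_other)
f = 0.155 / (0.155 + 0.0063 + 0.0028)
f = 0.94455

0.94455


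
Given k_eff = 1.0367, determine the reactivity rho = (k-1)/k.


rho = (k_eff - 1) / k_eff
rho = (1.0367 - 1) / 1.0367
rho = 0.035401

0.035401


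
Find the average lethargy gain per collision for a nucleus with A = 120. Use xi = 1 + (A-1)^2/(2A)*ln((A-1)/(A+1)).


xi = 1 + (A-1)^2/(2A) * ln((A-1)/(A+1))
xi = 1 + (120-1)^2/(2*120) * ln((120-1)/(120 +1))
xi = 0.016574

0.016574


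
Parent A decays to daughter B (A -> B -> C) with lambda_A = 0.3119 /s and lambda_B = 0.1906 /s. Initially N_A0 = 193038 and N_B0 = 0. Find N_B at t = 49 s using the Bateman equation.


N_B(t) = lambda_A * N_A0 / (lambda_B - lambda_A) * [exp(-lambda_A*t) - exp(-lambda_B*t)]
exp(-0.3119*49) = 2.304804e-07; exp(-0.1906*49) = 8.789216e-05
N_B = 0.3119 * 193038 / (0.1906 - 0.3119) * (2.304804e-07 - 8.789216e-05)
N_B = 43.512

43.512


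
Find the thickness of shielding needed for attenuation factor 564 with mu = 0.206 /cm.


x = ln(factor) / mu
x = ln(564) / 0.206
x = 30.753 cm

30.753


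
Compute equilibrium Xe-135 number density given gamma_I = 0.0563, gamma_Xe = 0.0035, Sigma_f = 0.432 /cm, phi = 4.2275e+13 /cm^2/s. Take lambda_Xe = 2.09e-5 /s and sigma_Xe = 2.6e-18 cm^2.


Xe_eq = (gamma_I + gamma_Xe) * Sigma_f * phi / (lambda_Xe + sigma_Xe * phi)
Numerator = (0.0563 + 0.0035) * 0.432 * 4.2275e+13 = 1.092115e+12
Denominator = 2.09e-5 + 2.6e-18 * 4.2275e+13 = 1.308150e-04
Xe_eq = 1.092115e+12 / 1.308150e-04 = 8.3485e+15 /cm^3

8.3485e+15


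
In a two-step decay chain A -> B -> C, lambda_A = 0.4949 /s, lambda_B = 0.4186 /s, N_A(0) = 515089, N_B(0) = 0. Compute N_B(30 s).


N_B(t) = lambda_A * N_A0 / (lambda_B - lambda_A) * [exp(-lambda_A*t) - exp(-lambda_B*t)]
exp(-0.4949*30) = 3.564756e-07; exp(-0.4186*30) = 3.516656e-06
N_B = 0.4949 * 515089 / (0.4186 - 0.4949) * (3.564756e-07 - 3.516656e-06)
N_B = 10.558

10.558


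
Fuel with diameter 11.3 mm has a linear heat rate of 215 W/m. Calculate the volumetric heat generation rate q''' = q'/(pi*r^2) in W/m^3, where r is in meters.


r = D / 2 / 1000 = 11.3 / 2 / 1000 = 0.00565 m
q''' = q' / (pi * r^2)
q''' = 215 / (pi * 0.00565^2)
q''' = 2.1438e+06 W/m^3

2.1438e+06


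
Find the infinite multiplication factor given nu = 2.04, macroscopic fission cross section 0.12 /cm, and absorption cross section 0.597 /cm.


k_inf = nu * Sigma_f / Sigma_a
k_inf = 2.04 * 0.12 / 0.597
k_inf = 0.41005

0.41005


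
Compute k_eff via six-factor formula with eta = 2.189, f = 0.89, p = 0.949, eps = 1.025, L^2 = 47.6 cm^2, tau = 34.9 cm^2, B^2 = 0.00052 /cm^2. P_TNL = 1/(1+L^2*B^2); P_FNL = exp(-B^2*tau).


k_inf = eta*f*p*eps = 2.189*0.89*0.949*1.025 = 1.895073
P_TNL = 1/(1 + L^2*B^2) = 1/(1 + 47.6*0.00052) = 0.9758459
P_FNL = exp(-B^2*tau) = exp(-0.00052*34.9) = 0.9820157
k_eff = k_inf * P_TNL * P_FNL = 1.895073 * 0.9758459 * 0.9820157
k_eff = 1.8160

1.8160


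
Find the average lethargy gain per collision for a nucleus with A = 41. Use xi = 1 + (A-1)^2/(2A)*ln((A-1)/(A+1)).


xi = 1 + (A-1)^2/(2A) * ln((A-1)/(A+1))
xi = 1 + (41-1)^2/(2*41) * ln((41-1)/(41 +1))
xi = 0.047997

0.047997


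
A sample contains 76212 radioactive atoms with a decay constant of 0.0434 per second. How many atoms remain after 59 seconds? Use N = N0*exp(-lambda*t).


N = N0 * exp(-lambda * t)
N = 76212 * exp(-0.0434 * 59)
N = 5888.0

5888.0


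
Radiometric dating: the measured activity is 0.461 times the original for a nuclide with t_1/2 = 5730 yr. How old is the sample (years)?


lambda = ln(2) / t_half = ln(2) / 5730 = 1.209681e-04 /yr
t = -ln(A/A0) / lambda
t = -ln(0.461) / 1.209681e-04
t = 6401.3 yr

6401.3


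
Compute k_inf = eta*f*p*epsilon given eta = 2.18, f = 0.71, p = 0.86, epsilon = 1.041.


k_inf = eta * f * p * epsilon
k_inf = 2.18 * 0.71 * 0.86 * 1.041
k_inf = 1.3857

1.3857


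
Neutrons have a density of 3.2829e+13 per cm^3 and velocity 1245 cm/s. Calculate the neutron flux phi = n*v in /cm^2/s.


phi = n * v
phi = 3.2829e+13 * 1245
phi = 4.0872e+16 /cm^2/s

4.0872e+16


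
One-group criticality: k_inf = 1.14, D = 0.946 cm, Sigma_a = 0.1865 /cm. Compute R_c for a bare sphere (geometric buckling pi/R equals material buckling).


L^2 = D / Sigma_a = 0.946 / 0.1865 = 5.072386 cm^2
B_m^2 = (k_inf - 1) / L^2 = (1.14 - 1) / 5.072386 = 0.02760042 /cm^2
For a bare sphere: B_g = pi/R, so R_c = pi / sqrt(B_m^2)
R_c = pi / sqrt(0.02760042) = 18.910 cm

18.910


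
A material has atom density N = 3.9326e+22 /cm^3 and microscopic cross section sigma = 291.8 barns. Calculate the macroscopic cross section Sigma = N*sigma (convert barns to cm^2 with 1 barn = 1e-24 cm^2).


Sigma = N * sigma_barns * 1e-24
Sigma = 3.9326e+22 * 291.8 * 1e-24
Sigma = 11.475 /cm

11.475


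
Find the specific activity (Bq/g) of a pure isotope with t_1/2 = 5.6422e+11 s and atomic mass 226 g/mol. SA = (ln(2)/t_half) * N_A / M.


lambda = ln(2) / t_half = ln(2) / 5.6422e+11 = 1.228505e-12 /s
SA = lambda * N_A / M
SA = 1.228505e-12 * 6.022e23 / 226
SA = 3.2735e+09 Bq/g

3.2735e+09


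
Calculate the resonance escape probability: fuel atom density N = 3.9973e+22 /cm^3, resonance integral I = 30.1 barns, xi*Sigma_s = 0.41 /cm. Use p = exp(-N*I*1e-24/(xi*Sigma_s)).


p = exp(-N * I * 1e-24 / (xi*Sigma_s))
p = exp(-3.9973e+22 * 30.1 * 1e-24 / 0.41)
p = 0.053152

0.053152


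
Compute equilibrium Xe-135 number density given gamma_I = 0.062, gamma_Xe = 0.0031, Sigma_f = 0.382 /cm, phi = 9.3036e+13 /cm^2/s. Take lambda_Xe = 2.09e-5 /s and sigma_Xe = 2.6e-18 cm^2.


Xe_eq = (gamma_I + gamma_Xe) * Sigma_f * phi / (lambda_Xe + sigma_Xe * phi)
Numerator = (0.062 + 0.0031) * 0.382 * 9.3036e+13 = 2.313638e+12
Denominator = 2.09e-5 + 2.6e-18 * 9.3036e+13 = 2.627936e-04
Xe_eq = 2.313638e+12 / 2.627936e-04 = 8.8040e+15 /cm^3

8.8040e+15


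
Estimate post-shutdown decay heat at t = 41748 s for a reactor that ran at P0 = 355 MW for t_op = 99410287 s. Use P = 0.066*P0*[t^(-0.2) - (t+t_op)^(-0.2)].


P/P0 = 0.066 * [t^(-0.2) - (t + t_op)^(-0.2)]
P/P0 = 0.066 * [41748^(-0.2) - (41748 + 99410287)^(-0.2)]
P/P0 = 0.066 * [0.1190893 - 0.02514648] = 0.006200226
P = 355 * 0.006200226 = 2.2011 MW

2.2011


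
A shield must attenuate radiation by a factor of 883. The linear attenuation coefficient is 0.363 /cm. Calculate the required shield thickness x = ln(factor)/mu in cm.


x = ln(factor) / mu
x = ln(883) / 0.363
x = 18.687 cm

18.687


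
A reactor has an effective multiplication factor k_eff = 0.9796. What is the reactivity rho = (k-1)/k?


rho = (k_eff - 1) / k_eff
rho = (0.9796 - 1) / 0.9796
rho = -0.020825

-0.020825


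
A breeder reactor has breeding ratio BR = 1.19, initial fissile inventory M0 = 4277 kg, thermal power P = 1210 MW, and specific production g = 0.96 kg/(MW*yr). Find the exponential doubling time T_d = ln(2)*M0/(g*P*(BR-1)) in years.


Breeding gain G = BR - 1 = 1.19 - 1 = 0.19
Fissile production rate = g * P * G = 0.96 * 1210 * 0.19 = 220.704 kg/yr
T_d = ln(2) * M0 / (g * P * G)
T_d = ln(2) * 4277 / 220.704 = 13.432 yr

13.432


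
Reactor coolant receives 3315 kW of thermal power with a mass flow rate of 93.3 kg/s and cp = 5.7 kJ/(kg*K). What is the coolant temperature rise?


dT = Q / (m_dot * cp)
dT = 3315 / (93.3 * 5.7)
dT = 6.2334 C

6.2334


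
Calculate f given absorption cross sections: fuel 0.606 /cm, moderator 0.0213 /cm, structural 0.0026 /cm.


f = Sigma_a_fuel / (Sigma_a_fuel + Sigma_a_mod + Sigma_a_other)
f = 0.606 / (0.606 + 0.0213 + 0.0026)
f = 0.96206

0.96206


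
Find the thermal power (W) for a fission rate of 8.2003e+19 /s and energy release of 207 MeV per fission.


P = fission_rate * E_MeV * 1.602e-13
P = 8.2003e+19 * 207 * 1.602e-13
P = 2.7193e+09 W

2.7193e+09


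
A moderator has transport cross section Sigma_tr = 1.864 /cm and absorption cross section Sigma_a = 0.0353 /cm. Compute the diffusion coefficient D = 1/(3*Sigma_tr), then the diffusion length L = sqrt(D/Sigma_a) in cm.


D = 1 / (3 * Sigma_tr) = 1 / (3 * 1.864) = 0.1788269 cm
L = sqrt(D / Sigma_a)
L = sqrt(0.1788269 / 0.0353)
L = 2.2508 cm

2.2508


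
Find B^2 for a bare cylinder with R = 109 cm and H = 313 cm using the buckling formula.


B^2 = (2.405/R)^2 + (pi/H)^2
B^2 = (2.405/109)^2 + (pi/313)^2
B^2 = 5.8757e-04 /cm^2

5.8757e-04


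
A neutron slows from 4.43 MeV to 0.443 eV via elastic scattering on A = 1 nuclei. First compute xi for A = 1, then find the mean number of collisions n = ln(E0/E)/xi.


xi = 1 + (A-1)^2/(2A)*ln((A-1)/(A+1)) = 1 (for A = 1)
n = ln(E0/E) / xi
n = ln(4.43e6 / 0.443) / 1
n = ln(1.000000e+07) / 1 = 16.118

16.118


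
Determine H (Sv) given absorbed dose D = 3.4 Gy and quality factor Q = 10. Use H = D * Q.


H = D * Q
H = 3.4 * 10
H = 34.000 Sv

34.000


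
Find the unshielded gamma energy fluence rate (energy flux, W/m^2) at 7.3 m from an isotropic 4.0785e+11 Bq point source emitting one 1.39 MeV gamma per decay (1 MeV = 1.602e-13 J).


psi = A * E * 1.602e-13 / (4*pi*r^2)
psi = 4.0785e+11 * 1.39 * 1.602e-13 / (4*pi*7.3^2)
psi = 1.3562e-04 W/m^2

1.3562e-04


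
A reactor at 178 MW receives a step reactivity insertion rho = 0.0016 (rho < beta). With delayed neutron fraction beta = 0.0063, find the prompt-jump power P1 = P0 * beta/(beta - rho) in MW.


P1/P0 = beta / (beta - rho)
P1/P0 = 0.0063 / (0.0063 - 0.0016) = 1.340426
P1 = 178 * 1.340426 = 238.60 MW

238.60


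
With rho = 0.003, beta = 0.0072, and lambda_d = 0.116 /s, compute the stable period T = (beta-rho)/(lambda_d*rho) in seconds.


T = (beta - rho) / (lambda_d * rho)
T = (0.0072 - 0.003) / (0.116 * 0.003)
T = 12.069 s

12.069


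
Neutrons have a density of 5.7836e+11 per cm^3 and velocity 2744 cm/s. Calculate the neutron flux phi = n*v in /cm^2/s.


phi = n * v
phi = 5.7836e+11 * 2744
phi = 1.5870e+15 /cm^2/s

1.5870e+15


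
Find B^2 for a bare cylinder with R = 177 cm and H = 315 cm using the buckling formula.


B^2 = (2.405/R)^2 + (pi/H)^2
B^2 = (2.405/177)^2 + (pi/315)^2
B^2 = 2.8409e-04 /cm^2

2.8409e-04


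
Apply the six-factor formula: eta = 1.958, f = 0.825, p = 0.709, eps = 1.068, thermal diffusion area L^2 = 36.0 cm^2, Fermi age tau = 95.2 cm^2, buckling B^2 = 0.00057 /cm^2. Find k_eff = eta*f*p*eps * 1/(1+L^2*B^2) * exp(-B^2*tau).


k_inf = eta*f*p*eps = 1.958*0.825*0.709*1.068 = 1.223162
P_TNL = 1/(1 + L^2*B^2) = 1/(1 + 36.0*0.00057) = 0.9798926
P_FNL = exp(-B^2*tau) = exp(-0.00057*95.2) = 0.9471820
k_eff = k_inf * P_TNL * P_FNL = 1.223162 * 0.9798926 * 0.9471820
k_eff = 1.1353

1.1353


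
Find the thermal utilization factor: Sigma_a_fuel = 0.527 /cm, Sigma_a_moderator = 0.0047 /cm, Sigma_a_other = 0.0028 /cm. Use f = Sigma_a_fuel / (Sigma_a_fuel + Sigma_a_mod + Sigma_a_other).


f = Sigma_a_fuel / (Sigma_a_fuel + Sigma_a_mod + Sigma_a_other)
f = 0.527 / (0.527 + 0.0047 + 0.0028)
f = 0.98597

0.98597


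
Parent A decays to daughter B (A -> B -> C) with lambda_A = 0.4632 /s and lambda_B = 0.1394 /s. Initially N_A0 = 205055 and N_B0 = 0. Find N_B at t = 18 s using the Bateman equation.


N_B(t) = lambda_A * N_A0 / (lambda_B - lambda_A) * [exp(-lambda_A*t) - exp(-lambda_B*t)]
exp(-0.4632*18) = 2.393461e-04; exp(-0.1394*18) = 0.08133328
N_B = 0.4632 * 205055 / (0.1394 - 0.4632) * (2.393461e-04 - 0.08133328)
N_B = 23788

23788


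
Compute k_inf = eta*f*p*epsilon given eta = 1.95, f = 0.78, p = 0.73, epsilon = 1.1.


k_inf = eta * f * p * epsilon
k_inf = 1.95 * 0.78 * 0.73 * 1.1
k_inf = 1.2214

1.2214


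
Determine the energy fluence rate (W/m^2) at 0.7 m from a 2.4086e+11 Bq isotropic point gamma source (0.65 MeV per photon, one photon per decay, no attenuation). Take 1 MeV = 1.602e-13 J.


psi = A * E * 1.602e-13 / (4*pi*r^2)
psi = 2.4086e+11 * 0.65 * 1.602e-13 / (4*pi*0.7^2)
psi = 0.0040732 W/m^2

0.0040732


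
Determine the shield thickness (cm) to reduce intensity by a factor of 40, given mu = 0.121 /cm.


x = ln(factor) / mu
x = ln(40) / 0.121
x = 30.487 cm

30.487


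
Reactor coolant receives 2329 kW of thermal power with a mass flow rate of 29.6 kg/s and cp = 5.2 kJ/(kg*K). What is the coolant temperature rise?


dT = Q / (m_dot * cp)
dT = 2329 / (29.6 * 5.2)
dT = 15.131 C

15.131


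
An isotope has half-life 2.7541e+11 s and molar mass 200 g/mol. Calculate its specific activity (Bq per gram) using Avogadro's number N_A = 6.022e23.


lambda = ln(2) / t_half = ln(2) / 2.7541e+11 = 2.516783e-12 /s
SA = lambda * N_A / M
SA = 2.516783e-12 * 6.022e23 / 200
SA = 7.5780e+09 Bq/g

7.5780e+09


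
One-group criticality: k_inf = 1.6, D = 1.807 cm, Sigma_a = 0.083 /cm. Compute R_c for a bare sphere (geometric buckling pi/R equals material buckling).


L^2 = D / Sigma_a = 1.807 / 0.083 = 21.77108 cm^2
B_m^2 = (k_inf - 1) / L^2 = (1.6 - 1) / 21.77108 = 0.02755950 /cm^2
For a bare sphere: B_g = pi/R, so R_c = pi / sqrt(B_m^2)
R_c = pi / sqrt(0.02755950) = 18.924 cm

18.924


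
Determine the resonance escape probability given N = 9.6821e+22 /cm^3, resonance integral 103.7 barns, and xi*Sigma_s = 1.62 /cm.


p = exp(-N * I * 1e-24 / (xi*Sigma_s))
p = exp(-9.6821e+22 * 103.7 * 1e-24 / 1.62)
p = 0.0020340

0.0020340


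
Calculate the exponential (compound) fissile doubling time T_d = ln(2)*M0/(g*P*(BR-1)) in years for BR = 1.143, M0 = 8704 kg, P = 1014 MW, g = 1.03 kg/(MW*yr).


Breeding gain G = BR - 1 = 1.143 - 1 = 0.143
Fissile production rate = g * P * G = 1.03 * 1014 * 0.143 = 149.35206 kg/yr
T_d = ln(2) * M0 / (g * P * G)
T_d = ln(2) * 8704 / 149.35206 = 40.396 yr

40.396


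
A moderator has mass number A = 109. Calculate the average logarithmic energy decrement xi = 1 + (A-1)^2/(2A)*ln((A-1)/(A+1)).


xi = 1 + (A-1)^2/(2A) * ln((A-1)/(A+1))
xi = 1 + (109-1)^2/(2*109) * ln((109-1)/(109 +1))
xi = 0.018237

0.018237


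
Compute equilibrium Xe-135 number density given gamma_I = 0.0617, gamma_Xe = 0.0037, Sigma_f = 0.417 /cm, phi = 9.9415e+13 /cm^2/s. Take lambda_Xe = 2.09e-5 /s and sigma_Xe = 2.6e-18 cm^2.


Xe_eq = (gamma_I + gamma_Xe) * Sigma_f * phi / (lambda_Xe + sigma_Xe * phi)
Numerator = (0.0617 + 0.0037) * 0.417 * 9.9415e+13 = 2.711226e+12
Denominator = 2.09e-5 + 2.6e-18 * 9.9415e+13 = 2.793790e-04
Xe_eq = 2.711226e+12 / 2.793790e-04 = 9.7045e+15 /cm^3

9.7045e+15


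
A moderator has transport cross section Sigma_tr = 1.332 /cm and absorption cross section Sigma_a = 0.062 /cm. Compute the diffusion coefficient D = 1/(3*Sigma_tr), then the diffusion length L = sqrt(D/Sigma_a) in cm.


D = 1 / (3 * Sigma_tr) = 1 / (3 * 1.332) = 0.2502503 cm
L = sqrt(D / Sigma_a)
L = sqrt(0.2502503 / 0.062)
L = 2.0091 cm

2.0091


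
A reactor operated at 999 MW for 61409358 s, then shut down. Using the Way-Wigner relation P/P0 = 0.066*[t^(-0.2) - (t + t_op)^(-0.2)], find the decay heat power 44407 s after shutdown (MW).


P/P0 = 0.066 * [t^(-0.2) - (t + t_op)^(-0.2)]
P/P0 = 0.066 * [44407^(-0.2) - (44407 + 61409358)^(-0.2)]
P/P0 = 0.066 * [0.1176277 - 0.02768792] = 0.005936025
P = 999 * 0.005936025 = 5.9301 MW

5.9301


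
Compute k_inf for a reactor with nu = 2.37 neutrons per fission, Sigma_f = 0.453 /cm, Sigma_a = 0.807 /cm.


k_inf = nu * Sigma_f / Sigma_a
k_inf = 2.37 * 0.453 / 0.807
k_inf = 1.3304

1.3304


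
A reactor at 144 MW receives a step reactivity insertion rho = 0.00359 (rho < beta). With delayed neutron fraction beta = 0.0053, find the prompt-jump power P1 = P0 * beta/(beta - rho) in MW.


P1/P0 = beta / (beta - rho)
P1/P0 = 0.0053 / (0.0053 - 0.00359) = 3.099415
P1 = 144 * 3.099415 = 446.32 MW

446.32


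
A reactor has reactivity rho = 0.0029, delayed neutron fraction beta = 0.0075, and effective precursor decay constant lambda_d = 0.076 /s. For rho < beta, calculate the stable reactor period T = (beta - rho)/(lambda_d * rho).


T = (beta - rho) / (lambda_d * rho)
T = (0.0075 - 0.0029) / (0.076 * 0.0029)
T = 20.871 s

20.871
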